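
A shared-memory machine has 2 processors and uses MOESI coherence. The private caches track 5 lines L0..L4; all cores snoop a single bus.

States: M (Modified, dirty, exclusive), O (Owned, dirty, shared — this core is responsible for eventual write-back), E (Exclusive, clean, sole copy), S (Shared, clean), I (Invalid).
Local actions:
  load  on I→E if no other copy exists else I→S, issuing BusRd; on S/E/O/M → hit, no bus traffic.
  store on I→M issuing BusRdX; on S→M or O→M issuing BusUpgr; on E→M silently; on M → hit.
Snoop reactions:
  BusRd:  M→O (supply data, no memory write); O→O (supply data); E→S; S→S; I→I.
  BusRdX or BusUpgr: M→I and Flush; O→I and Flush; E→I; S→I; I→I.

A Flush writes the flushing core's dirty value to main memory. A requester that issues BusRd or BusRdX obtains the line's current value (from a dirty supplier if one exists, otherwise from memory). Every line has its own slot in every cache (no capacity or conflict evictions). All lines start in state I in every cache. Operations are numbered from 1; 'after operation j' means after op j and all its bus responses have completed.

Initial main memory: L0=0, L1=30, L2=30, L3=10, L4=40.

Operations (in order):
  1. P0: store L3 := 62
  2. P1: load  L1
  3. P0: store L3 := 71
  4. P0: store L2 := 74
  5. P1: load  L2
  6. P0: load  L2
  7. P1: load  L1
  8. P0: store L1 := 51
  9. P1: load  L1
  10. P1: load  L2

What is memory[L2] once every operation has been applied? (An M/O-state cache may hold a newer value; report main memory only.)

memory[L2] = 30

step 1: P0: store L3 := 62  ⟶  MI  (L3)  txn=BusRdX  M[L3]=10
step 2: P1: load  L1  ⟶  IE  (L1)  txn=BusRd  M[L1]=30
step 3: P0: store L3 := 71  ⟶  MI  (L3)  txn=∅  M[L3]=10
step 4: P0: store L2 := 74  ⟶  MI  (L2)  txn=BusRdX  M[L2]=30
step 5: P1: load  L2  ⟶  OS  (L2)  txn=BusRd  M[L2]=30
step 6: P0: load  L2  ⟶  OS  (L2)  txn=∅  M[L2]=30
step 7: P1: load  L1  ⟶  IE  (L1)  txn=∅  M[L1]=30
step 8: P0: store L1 := 51  ⟶  MI  (L1)  txn=BusRdX  M[L1]=30
step 9: P1: load  L1  ⟶  OS  (L1)  txn=BusRd  M[L1]=30
step 10: P1: load  L2  ⟶  OS  (L2)  txn=∅  M[L2]=30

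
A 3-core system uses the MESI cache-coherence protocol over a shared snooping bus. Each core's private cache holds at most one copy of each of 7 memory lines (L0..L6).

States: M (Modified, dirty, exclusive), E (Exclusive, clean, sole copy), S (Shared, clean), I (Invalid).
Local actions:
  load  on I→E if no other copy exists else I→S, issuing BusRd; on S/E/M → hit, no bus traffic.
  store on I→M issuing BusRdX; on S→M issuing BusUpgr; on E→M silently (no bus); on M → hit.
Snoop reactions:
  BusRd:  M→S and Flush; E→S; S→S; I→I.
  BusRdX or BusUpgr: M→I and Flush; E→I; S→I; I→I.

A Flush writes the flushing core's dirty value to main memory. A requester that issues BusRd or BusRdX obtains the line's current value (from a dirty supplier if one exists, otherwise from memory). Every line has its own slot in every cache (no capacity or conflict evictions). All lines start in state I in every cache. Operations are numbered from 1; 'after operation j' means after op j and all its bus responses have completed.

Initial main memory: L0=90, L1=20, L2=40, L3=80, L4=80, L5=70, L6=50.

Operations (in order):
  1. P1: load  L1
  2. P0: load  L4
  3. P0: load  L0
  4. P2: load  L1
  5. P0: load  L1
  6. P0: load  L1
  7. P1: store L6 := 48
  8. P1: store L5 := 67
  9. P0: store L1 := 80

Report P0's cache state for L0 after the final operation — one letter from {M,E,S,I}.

1. P1: load  L1  bus=[BusRd]  L1: P0=I P1=E P2=I  mem[L1]=20
2. P0: load  L4  bus=[BusRd]  L4: P0=E P1=I P2=I  mem[L4]=80
3. P0: load  L0  bus=[BusRd]  L0: P0=E P1=I P2=I  mem[L0]=90
4. P2: load  L1  bus=[BusRd]  L1: P0=I P1=S P2=S  mem[L1]=20
5. P0: load  L1  bus=[BusRd]  L1: P0=S P1=S P2=S  mem[L1]=20
6. P0: load  L1  bus=[-]  L1: P0=S P1=S P2=S  mem[L1]=20
7. P1: store L6 := 48  bus=[BusRdX]  L6: P0=I P1=M P2=I  mem[L6]=50
8. P1: store L5 := 67  bus=[BusRdX]  L5: P0=I P1=M P2=I  mem[L5]=70
9. P0: store L1 := 80  bus=[BusUpgr]  L1: P0=M P1=I P2=I  mem[L1]=20

state = E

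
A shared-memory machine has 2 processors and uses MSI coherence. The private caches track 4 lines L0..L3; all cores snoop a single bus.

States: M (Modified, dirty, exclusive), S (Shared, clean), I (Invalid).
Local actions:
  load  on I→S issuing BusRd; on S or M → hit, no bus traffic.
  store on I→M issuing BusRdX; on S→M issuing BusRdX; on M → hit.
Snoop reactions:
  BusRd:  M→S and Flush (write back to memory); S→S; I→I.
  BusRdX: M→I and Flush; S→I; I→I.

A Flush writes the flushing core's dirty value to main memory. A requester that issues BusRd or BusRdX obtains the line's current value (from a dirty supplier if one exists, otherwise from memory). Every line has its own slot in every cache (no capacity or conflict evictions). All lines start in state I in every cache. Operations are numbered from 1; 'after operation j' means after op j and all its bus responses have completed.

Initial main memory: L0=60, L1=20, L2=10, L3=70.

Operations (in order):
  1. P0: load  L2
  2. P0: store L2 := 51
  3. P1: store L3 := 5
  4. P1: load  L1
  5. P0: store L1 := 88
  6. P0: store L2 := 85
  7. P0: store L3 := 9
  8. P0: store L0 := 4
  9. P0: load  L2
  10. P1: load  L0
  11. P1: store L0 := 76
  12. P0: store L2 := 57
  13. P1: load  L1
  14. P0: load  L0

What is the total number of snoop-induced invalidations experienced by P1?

1. P0: load  L2  bus=[BusRd]  L2: P0=S P1=I  mem[L2]=10
2. P0: store L2 := 51  bus=[BusRdX]  L2: P0=M P1=I  mem[L2]=10
3. P1: store L3 := 5  bus=[BusRdX]  L3: P0=I P1=M  mem[L3]=70
4. P1: load  L1  bus=[BusRd]  L1: P0=I P1=S  mem[L1]=20
5. P0: store L1 := 88  bus=[BusRdX]  L1: P0=M P1=I  mem[L1]=20
6. P0: store L2 := 85  bus=[-]  L2: P0=M P1=I  mem[L2]=10
7. P0: store L3 := 9  bus=[BusRdX,Flush]  L3: P0=M P1=I  mem[L3]=5
8. P0: store L0 := 4  bus=[BusRdX]  L0: P0=M P1=I  mem[L0]=60
9. P0: load  L2  bus=[-]  L2: P0=M P1=I  mem[L2]=10
10. P1: load  L0  bus=[BusRd,Flush]  L0: P0=S P1=S  mem[L0]=4
11. P1: store L0 := 76  bus=[BusRdX]  L0: P0=I P1=M  mem[L0]=4
12. P0: store L2 := 57  bus=[-]  L2: P0=M P1=I  mem[L2]=10
13. P1: load  L1  bus=[BusRd,Flush]  L1: P0=S P1=S  mem[L1]=88
14. P0: load  L0  bus=[BusRd,Flush]  L0: P0=S P1=S  mem[L0]=76

invalidations = 2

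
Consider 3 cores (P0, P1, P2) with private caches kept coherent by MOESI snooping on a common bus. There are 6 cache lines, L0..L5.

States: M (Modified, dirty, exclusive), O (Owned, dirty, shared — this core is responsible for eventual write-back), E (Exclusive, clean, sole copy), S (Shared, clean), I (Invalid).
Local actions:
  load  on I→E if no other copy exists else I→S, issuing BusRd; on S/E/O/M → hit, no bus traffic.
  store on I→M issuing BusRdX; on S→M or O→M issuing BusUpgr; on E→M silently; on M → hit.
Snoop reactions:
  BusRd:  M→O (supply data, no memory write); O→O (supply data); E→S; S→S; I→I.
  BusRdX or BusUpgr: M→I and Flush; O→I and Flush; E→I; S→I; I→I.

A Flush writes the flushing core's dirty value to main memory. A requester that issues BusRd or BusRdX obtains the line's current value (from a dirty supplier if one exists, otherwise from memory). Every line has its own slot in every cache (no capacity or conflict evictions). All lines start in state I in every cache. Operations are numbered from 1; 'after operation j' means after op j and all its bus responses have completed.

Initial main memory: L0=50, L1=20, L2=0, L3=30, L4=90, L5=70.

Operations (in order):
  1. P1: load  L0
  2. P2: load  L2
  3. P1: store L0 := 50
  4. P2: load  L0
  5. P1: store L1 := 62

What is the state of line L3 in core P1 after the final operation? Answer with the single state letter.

1. P1: load  L0  bus=[BusRd]  L0: P0=I P1=E P2=I  mem[L0]=50
2. P2: load  L2  bus=[BusRd]  L2: P0=I P1=I P2=E  mem[L2]=0
3. P1: store L0 := 50  bus=[-]  L0: P0=I P1=M P2=I  mem[L0]=50
4. P2: load  L0  bus=[BusRd]  L0: P0=I P1=O P2=S  mem[L0]=50
5. P1: store L1 := 62  bus=[BusRdX]  L1: P0=I P1=M P2=I  mem[L1]=20

state = I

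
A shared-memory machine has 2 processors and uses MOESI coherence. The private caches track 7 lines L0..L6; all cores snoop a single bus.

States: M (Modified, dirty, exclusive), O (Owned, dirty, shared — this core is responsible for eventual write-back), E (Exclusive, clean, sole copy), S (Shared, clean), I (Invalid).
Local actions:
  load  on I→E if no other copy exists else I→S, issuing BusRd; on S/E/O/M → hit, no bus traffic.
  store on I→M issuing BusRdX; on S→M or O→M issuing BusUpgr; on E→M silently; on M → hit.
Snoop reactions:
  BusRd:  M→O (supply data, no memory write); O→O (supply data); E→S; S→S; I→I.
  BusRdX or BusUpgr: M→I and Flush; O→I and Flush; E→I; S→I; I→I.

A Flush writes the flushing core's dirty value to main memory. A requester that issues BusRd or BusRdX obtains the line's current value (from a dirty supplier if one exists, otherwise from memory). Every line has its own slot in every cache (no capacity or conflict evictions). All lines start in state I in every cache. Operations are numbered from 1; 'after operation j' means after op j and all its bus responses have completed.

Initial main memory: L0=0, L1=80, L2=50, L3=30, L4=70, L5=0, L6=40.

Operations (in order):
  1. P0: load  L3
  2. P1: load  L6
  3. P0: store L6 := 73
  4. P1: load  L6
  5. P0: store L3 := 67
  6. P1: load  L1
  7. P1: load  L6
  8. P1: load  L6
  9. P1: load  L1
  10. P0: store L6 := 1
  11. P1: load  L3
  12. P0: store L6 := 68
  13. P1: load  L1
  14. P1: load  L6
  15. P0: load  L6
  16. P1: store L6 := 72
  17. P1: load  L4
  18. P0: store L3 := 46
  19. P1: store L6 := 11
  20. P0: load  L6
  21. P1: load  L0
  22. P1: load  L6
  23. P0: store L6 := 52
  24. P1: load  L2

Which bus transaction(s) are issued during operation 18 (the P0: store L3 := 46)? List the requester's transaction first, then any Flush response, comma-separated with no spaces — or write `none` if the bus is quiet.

step 1: P0: load  L3  ⟶  EI  (L3)  txn=BusRd  M[L3]=30
step 2: P1: load  L6  ⟶  IE  (L6)  txn=BusRd  M[L6]=40
step 3: P0: store L6 := 73  ⟶  MI  (L6)  txn=BusRdX  M[L6]=40
step 4: P1: load  L6  ⟶  OS  (L6)  txn=BusRd  M[L6]=40
step 5: P0: store L3 := 67  ⟶  MI  (L3)  txn=∅  M[L3]=30
step 6: P1: load  L1  ⟶  IE  (L1)  txn=BusRd  M[L1]=80
step 7: P1: load  L6  ⟶  OS  (L6)  txn=∅  M[L6]=40
step 8: P1: load  L6  ⟶  OS  (L6)  txn=∅  M[L6]=40
step 9: P1: load  L1  ⟶  IE  (L1)  txn=∅  M[L1]=80
step 10: P0: store L6 := 1  ⟶  MI  (L6)  txn=BusUpgr  M[L6]=40
step 11: P1: load  L3  ⟶  OS  (L3)  txn=BusRd  M[L3]=30
step 12: P0: store L6 := 68  ⟶  MI  (L6)  txn=∅  M[L6]=40
step 13: P1: load  L1  ⟶  IE  (L1)  txn=∅  M[L1]=80
step 14: P1: load  L6  ⟶  OS  (L6)  txn=BusRd  M[L6]=40
step 15: P0: load  L6  ⟶  OS  (L6)  txn=∅  M[L6]=40
step 16: P1: store L6 := 72  ⟶  IM  (L6)  txn=BusUpgr+Flush  M[L6]=68
step 17: P1: load  L4  ⟶  IE  (L4)  txn=BusRd  M[L4]=70
step 18: P0: store L3 := 46  ⟶  MI  (L3)  txn=BusUpgr  M[L3]=30
step 19: P1: store L6 := 11  ⟶  IM  (L6)  txn=∅  M[L6]=68
step 20: P0: load  L6  ⟶  SO  (L6)  txn=BusRd  M[L6]=68
step 21: P1: load  L0  ⟶  IE  (L0)  txn=BusRd  M[L0]=0
step 22: P1: load  L6  ⟶  SO  (L6)  txn=∅  M[L6]=68
step 23: P0: store L6 := 52  ⟶  MI  (L6)  txn=BusUpgr+Flush  M[L6]=11
step 24: P1: load  L2  ⟶  IE  (L2)  txn=BusRd  M[L2]=50

bus = BusUpgr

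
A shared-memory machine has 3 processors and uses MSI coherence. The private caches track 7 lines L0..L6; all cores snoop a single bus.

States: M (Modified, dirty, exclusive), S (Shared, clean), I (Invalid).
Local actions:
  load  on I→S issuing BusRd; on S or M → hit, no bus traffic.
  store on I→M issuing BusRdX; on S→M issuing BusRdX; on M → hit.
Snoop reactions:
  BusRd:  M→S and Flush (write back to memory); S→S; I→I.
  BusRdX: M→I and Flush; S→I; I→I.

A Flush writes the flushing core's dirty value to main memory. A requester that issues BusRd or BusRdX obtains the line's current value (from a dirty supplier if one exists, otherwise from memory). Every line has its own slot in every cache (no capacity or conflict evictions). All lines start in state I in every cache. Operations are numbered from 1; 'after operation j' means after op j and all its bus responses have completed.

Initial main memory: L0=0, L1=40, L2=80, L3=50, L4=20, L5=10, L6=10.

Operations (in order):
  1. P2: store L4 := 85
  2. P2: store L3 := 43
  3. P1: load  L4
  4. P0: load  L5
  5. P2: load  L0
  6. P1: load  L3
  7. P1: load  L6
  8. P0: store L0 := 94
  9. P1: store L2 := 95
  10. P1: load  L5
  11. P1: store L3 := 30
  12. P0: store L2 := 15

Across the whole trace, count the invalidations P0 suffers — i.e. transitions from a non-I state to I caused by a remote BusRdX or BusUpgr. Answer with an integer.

invalidations = 0

step 1: P2: store L4 := 85  ⟶  IIM  (L4)  txn=BusRdX  M[L4]=20
step 2: P2: store L3 := 43  ⟶  IIM  (L3)  txn=BusRdX  M[L3]=50
step 3: P1: load  L4  ⟶  ISS  (L4)  txn=BusRd+Flush  M[L4]=85
step 4: P0: load  L5  ⟶  SII  (L5)  txn=BusRd  M[L5]=10
step 5: P2: load  L0  ⟶  IIS  (L0)  txn=BusRd  M[L0]=0
step 6: P1: load  L3  ⟶  ISS  (L3)  txn=BusRd+Flush  M[L3]=43
step 7: P1: load  L6  ⟶  ISI  (L6)  txn=BusRd  M[L6]=10
step 8: P0: store L0 := 94  ⟶  MII  (L0)  txn=BusRdX  M[L0]=0
step 9: P1: store L2 := 95  ⟶  IMI  (L2)  txn=BusRdX  M[L2]=80
step 10: P1: load  L5  ⟶  SSI  (L5)  txn=BusRd  M[L5]=10
step 11: P1: store L3 := 30  ⟶  IMI  (L3)  txn=BusRdX  M[L3]=43
step 12: P0: store L2 := 15  ⟶  MII  (L2)  txn=BusRdX+Flush  M[L2]=95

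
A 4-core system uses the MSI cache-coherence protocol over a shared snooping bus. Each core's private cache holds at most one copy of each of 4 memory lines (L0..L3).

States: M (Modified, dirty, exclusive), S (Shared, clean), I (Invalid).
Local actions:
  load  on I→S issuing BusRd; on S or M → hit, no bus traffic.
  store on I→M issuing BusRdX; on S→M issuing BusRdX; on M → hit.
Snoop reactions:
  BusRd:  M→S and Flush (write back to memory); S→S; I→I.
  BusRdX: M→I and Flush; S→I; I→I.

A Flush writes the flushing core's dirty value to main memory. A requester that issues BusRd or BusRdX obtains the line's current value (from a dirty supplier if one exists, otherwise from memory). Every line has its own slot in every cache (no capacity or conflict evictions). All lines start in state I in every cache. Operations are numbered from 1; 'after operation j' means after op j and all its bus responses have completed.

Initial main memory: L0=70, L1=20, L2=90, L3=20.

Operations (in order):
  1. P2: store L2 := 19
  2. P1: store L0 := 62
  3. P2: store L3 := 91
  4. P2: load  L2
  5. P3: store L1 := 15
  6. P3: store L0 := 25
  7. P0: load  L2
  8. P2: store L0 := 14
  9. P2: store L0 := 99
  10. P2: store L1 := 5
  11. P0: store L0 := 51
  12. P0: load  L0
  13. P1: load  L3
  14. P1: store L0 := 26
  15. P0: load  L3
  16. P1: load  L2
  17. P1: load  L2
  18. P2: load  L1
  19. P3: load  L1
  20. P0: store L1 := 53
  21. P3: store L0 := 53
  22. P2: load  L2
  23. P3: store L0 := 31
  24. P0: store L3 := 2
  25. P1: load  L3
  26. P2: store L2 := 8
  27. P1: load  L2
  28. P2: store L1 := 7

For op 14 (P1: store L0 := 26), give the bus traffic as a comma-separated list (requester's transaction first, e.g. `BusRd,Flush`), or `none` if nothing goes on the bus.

step 1: P2: store L2 := 19  ⟶  IIMI  (L2)  txn=BusRdX  M[L2]=90
step 2: P1: store L0 := 62  ⟶  IMII  (L0)  txn=BusRdX  M[L0]=70
step 3: P2: store L3 := 91  ⟶  IIMI  (L3)  txn=BusRdX  M[L3]=20
step 4: P2: load  L2  ⟶  IIMI  (L2)  txn=∅  M[L2]=90
step 5: P3: store L1 := 15  ⟶  IIIM  (L1)  txn=BusRdX  M[L1]=20
step 6: P3: store L0 := 25  ⟶  IIIM  (L0)  txn=BusRdX+Flush  M[L0]=62
step 7: P0: load  L2  ⟶  SISI  (L2)  txn=BusRd+Flush  M[L2]=19
step 8: P2: store L0 := 14  ⟶  IIMI  (L0)  txn=BusRdX+Flush  M[L0]=25
step 9: P2: store L0 := 99  ⟶  IIMI  (L0)  txn=∅  M[L0]=25
step 10: P2: store L1 := 5  ⟶  IIMI  (L1)  txn=BusRdX+Flush  M[L1]=15
step 11: P0: store L0 := 51  ⟶  MIII  (L0)  txn=BusRdX+Flush  M[L0]=99
step 12: P0: load  L0  ⟶  MIII  (L0)  txn=∅  M[L0]=99
step 13: P1: load  L3  ⟶  ISSI  (L3)  txn=BusRd+Flush  M[L3]=91
step 14: P1: store L0 := 26  ⟶  IMII  (L0)  txn=BusRdX+Flush  M[L0]=51
step 15: P0: load  L3  ⟶  SSSI  (L3)  txn=BusRd  M[L3]=91
step 16: P1: load  L2  ⟶  SSSI  (L2)  txn=BusRd  M[L2]=19
step 17: P1: load  L2  ⟶  SSSI  (L2)  txn=∅  M[L2]=19
step 18: P2: load  L1  ⟶  IIMI  (L1)  txn=∅  M[L1]=15
step 19: P3: load  L1  ⟶  IISS  (L1)  txn=BusRd+Flush  M[L1]=5
step 20: P0: store L1 := 53  ⟶  MIII  (L1)  txn=BusRdX  M[L1]=5
step 21: P3: store L0 := 53  ⟶  IIIM  (L0)  txn=BusRdX+Flush  M[L0]=26
step 22: P2: load  L2  ⟶  SSSI  (L2)  txn=∅  M[L2]=19
step 23: P3: store L0 := 31  ⟶  IIIM  (L0)  txn=∅  M[L0]=26
step 24: P0: store L3 := 2  ⟶  MIII  (L3)  txn=BusRdX  M[L3]=91
step 25: P1: load  L3  ⟶  SSII  (L3)  txn=BusRd+Flush  M[L3]=2
step 26: P2: store L2 := 8  ⟶  IIMI  (L2)  txn=BusRdX  M[L2]=19
step 27: P1: load  L2  ⟶  ISSI  (L2)  txn=BusRd+Flush  M[L2]=8
step 28: P2: store L1 := 7  ⟶  IIMI  (L1)  txn=BusRdX+Flush  M[L1]=53

bus = BusRdX,Flush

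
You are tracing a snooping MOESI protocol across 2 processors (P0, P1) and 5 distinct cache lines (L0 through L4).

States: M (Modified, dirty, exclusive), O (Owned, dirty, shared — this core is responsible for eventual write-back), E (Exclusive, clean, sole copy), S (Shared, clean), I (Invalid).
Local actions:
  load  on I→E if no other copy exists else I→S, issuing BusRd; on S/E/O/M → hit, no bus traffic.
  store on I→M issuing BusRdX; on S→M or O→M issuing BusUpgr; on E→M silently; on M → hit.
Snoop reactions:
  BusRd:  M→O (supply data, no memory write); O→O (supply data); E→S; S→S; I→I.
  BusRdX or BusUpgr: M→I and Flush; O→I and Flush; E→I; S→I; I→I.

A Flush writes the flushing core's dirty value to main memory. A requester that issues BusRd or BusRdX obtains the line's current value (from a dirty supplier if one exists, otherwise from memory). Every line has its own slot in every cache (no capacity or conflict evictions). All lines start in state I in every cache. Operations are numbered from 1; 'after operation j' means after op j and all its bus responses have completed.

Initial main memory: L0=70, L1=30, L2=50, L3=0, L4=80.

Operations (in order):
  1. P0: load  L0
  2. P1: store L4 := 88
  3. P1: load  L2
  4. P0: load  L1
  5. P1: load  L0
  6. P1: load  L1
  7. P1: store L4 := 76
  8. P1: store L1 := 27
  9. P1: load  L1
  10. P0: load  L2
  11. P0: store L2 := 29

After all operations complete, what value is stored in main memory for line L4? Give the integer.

memory[L4] = 80

1. P0: load  L0  bus=[BusRd]  L0: P0=E P1=I  mem[L0]=70
2. P1: store L4 := 88  bus=[BusRdX]  L4: P0=I P1=M  mem[L4]=80
3. P1: load  L2  bus=[BusRd]  L2: P0=I P1=E  mem[L2]=50
4. P0: load  L1  bus=[BusRd]  L1: P0=E P1=I  mem[L1]=30
5. P1: load  L0  bus=[BusRd]  L0: P0=S P1=S  mem[L0]=70
6. P1: load  L1  bus=[BusRd]  L1: P0=S P1=S  mem[L1]=30
7. P1: store L4 := 76  bus=[-]  L4: P0=I P1=M  mem[L4]=80
8. P1: store L1 := 27  bus=[BusUpgr]  L1: P0=I P1=M  mem[L1]=30
9. P1: load  L1  bus=[-]  L1: P0=I P1=M  mem[L1]=30
10. P0: load  L2  bus=[BusRd]  L2: P0=S P1=S  mem[L2]=50
11. P0: store L2 := 29  bus=[BusUpgr]  L2: P0=M P1=I  mem[L2]=50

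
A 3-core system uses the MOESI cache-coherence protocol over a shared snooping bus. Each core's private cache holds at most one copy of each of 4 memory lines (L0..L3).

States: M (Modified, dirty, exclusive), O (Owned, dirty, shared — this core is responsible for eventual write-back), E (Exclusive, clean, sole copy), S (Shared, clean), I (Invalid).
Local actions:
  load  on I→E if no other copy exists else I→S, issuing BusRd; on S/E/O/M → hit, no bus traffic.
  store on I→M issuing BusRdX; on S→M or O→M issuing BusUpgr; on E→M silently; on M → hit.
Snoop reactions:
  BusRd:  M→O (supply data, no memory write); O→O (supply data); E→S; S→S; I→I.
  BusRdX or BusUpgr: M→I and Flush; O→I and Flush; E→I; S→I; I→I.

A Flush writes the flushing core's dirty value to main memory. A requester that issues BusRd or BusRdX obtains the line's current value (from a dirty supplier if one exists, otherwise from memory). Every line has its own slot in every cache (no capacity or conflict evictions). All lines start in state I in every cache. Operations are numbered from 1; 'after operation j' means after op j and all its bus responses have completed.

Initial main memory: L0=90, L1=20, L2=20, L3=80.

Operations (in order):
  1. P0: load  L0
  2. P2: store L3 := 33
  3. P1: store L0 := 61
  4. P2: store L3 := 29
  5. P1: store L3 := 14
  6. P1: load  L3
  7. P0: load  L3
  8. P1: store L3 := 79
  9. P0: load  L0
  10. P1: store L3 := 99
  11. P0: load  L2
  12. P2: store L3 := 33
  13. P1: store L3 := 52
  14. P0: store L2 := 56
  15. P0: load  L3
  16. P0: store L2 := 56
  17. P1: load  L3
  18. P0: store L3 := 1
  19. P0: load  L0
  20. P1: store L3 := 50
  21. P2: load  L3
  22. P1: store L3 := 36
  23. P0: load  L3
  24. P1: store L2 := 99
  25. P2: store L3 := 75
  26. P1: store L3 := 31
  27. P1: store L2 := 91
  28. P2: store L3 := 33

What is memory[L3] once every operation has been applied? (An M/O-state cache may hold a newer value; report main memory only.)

memory[L3] = 31

step 1: P0: load  L0  ⟶  EII  (L0)  txn=BusRd  M[L0]=90
step 2: P2: store L3 := 33  ⟶  IIM  (L3)  txn=BusRdX  M[L3]=80
step 3: P1: store L0 := 61  ⟶  IMI  (L0)  txn=BusRdX  M[L0]=90
step 4: P2: store L3 := 29  ⟶  IIM  (L3)  txn=∅  M[L3]=80
step 5: P1: store L3 := 14  ⟶  IMI  (L3)  txn=BusRdX+Flush  M[L3]=29
step 6: P1: load  L3  ⟶  IMI  (L3)  txn=∅  M[L3]=29
step 7: P0: load  L3  ⟶  SOI  (L3)  txn=BusRd  M[L3]=29
step 8: P1: store L3 := 79  ⟶  IMI  (L3)  txn=BusUpgr  M[L3]=29
step 9: P0: load  L0  ⟶  SOI  (L0)  txn=BusRd  M[L0]=90
step 10: P1: store L3 := 99  ⟶  IMI  (L3)  txn=∅  M[L3]=29
step 11: P0: load  L2  ⟶  EII  (L2)  txn=BusRd  M[L2]=20
step 12: P2: store L3 := 33  ⟶  IIM  (L3)  txn=BusRdX+Flush  M[L3]=99
step 13: P1: store L3 := 52  ⟶  IMI  (L3)  txn=BusRdX+Flush  M[L3]=33
step 14: P0: store L2 := 56  ⟶  MII  (L2)  txn=∅  M[L2]=20
step 15: P0: load  L3  ⟶  SOI  (L3)  txn=BusRd  M[L3]=33
step 16: P0: store L2 := 56  ⟶  MII  (L2)  txn=∅  M[L2]=20
step 17: P1: load  L3  ⟶  SOI  (L3)  txn=∅  M[L3]=33
step 18: P0: store L3 := 1  ⟶  MII  (L3)  txn=BusUpgr+Flush  M[L3]=52
step 19: P0: load  L0  ⟶  SOI  (L0)  txn=∅  M[L0]=90
step 20: P1: store L3 := 50  ⟶  IMI  (L3)  txn=BusRdX+Flush  M[L3]=1
step 21: P2: load  L3  ⟶  IOS  (L3)  txn=BusRd  M[L3]=1
step 22: P1: store L3 := 36  ⟶  IMI  (L3)  txn=BusUpgr  M[L3]=1
step 23: P0: load  L3  ⟶  SOI  (L3)  txn=BusRd  M[L3]=1
step 24: P1: store L2 := 99  ⟶  IMI  (L2)  txn=BusRdX+Flush  M[L2]=56
step 25: P2: store L3 := 75  ⟶  IIM  (L3)  txn=BusRdX+Flush  M[L3]=36
step 26: P1: store L3 := 31  ⟶  IMI  (L3)  txn=BusRdX+Flush  M[L3]=75
step 27: P1: store L2 := 91  ⟶  IMI  (L2)  txn=∅  M[L2]=56
step 28: P2: store L3 := 33  ⟶  IIM  (L3)  txn=BusRdX+Flush  M[L3]=31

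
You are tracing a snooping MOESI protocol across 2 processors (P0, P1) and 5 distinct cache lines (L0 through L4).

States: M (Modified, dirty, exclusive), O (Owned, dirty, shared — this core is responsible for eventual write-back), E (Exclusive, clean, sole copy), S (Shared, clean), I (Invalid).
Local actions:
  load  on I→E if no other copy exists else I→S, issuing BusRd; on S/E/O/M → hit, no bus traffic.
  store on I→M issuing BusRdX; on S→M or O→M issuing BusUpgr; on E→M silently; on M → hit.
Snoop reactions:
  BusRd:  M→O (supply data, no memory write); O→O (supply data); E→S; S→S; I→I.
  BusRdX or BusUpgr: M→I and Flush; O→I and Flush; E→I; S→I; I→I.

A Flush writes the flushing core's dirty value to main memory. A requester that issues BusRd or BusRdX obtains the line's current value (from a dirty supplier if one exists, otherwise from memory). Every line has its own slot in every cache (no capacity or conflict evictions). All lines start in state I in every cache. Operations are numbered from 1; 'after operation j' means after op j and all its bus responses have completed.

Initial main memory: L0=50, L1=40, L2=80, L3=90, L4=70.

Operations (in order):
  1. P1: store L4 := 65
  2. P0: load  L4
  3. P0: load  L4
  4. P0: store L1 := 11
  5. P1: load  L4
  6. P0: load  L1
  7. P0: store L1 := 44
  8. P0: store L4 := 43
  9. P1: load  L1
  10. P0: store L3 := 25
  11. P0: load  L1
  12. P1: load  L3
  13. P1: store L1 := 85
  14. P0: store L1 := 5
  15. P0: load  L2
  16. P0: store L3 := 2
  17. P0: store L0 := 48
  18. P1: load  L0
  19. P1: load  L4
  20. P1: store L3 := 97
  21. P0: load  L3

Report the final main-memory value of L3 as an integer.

step 1: P1: store L4 := 65  ⟶  IM  (L4)  txn=BusRdX  M[L4]=70
step 2: P0: load  L4  ⟶  SO  (L4)  txn=BusRd  M[L4]=70
step 3: P0: load  L4  ⟶  SO  (L4)  txn=∅  M[L4]=70
step 4: P0: store L1 := 11  ⟶  MI  (L1)  txn=BusRdX  M[L1]=40
step 5: P1: load  L4  ⟶  SO  (L4)  txn=∅  M[L4]=70
step 6: P0: load  L1  ⟶  MI  (L1)  txn=∅  M[L1]=40
step 7: P0: store L1 := 44  ⟶  MI  (L1)  txn=∅  M[L1]=40
step 8: P0: store L4 := 43  ⟶  MI  (L4)  txn=BusUpgr+Flush  M[L4]=65
step 9: P1: load  L1  ⟶  OS  (L1)  txn=BusRd  M[L1]=40
step 10: P0: store L3 := 25  ⟶  MI  (L3)  txn=BusRdX  M[L3]=90
step 11: P0: load  L1  ⟶  OS  (L1)  txn=∅  M[L1]=40
step 12: P1: load  L3  ⟶  OS  (L3)  txn=BusRd  M[L3]=90
step 13: P1: store L1 := 85  ⟶  IM  (L1)  txn=BusUpgr+Flush  M[L1]=44
step 14: P0: store L1 := 5  ⟶  MI  (L1)  txn=BusRdX+Flush  M[L1]=85
step 15: P0: load  L2  ⟶  EI  (L2)  txn=BusRd  M[L2]=80
step 16: P0: store L3 := 2  ⟶  MI  (L3)  txn=BusUpgr  M[L3]=90
step 17: P0: store L0 := 48  ⟶  MI  (L0)  txn=BusRdX  M[L0]=50
step 18: P1: load  L0  ⟶  OS  (L0)  txn=BusRd  M[L0]=50
step 19: P1: load  L4  ⟶  OS  (L4)  txn=BusRd  M[L4]=65
step 20: P1: store L3 := 97  ⟶  IM  (L3)  txn=BusRdX+Flush  M[L3]=2
step 21: P0: load  L3  ⟶  SO  (L3)  txn=BusRd  M[L3]=2

memory[L3] = 2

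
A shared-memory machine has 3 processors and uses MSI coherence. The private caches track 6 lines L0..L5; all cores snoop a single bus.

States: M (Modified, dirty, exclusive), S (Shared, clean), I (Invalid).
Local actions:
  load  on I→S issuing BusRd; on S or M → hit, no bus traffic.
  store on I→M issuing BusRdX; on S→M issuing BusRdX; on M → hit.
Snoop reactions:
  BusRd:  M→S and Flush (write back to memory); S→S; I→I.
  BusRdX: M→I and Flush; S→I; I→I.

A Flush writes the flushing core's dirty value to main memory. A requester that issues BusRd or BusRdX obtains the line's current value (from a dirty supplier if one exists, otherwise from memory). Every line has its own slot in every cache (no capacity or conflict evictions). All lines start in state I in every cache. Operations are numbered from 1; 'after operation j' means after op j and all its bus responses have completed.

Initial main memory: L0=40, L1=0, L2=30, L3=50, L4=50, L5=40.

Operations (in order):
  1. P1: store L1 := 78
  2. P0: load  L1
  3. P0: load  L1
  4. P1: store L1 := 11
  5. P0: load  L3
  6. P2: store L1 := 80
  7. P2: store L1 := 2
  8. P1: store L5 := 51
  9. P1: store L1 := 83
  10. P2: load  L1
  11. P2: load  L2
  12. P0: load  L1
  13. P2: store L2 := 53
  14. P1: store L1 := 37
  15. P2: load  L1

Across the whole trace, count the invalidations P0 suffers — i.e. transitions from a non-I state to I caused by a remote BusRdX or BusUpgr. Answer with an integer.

invalidations = 2

1. P1: store L1 := 78  bus=[BusRdX]  L1: P0=I P1=M P2=I  mem[L1]=0
2. P0: load  L1  bus=[BusRd,Flush]  L1: P0=S P1=S P2=I  mem[L1]=78
3. P0: load  L1  bus=[-]  L1: P0=S P1=S P2=I  mem[L1]=78
4. P1: store L1 := 11  bus=[BusRdX]  L1: P0=I P1=M P2=I  mem[L1]=78
5. P0: load  L3  bus=[BusRd]  L3: P0=S P1=I P2=I  mem[L3]=50
6. P2: store L1 := 80  bus=[BusRdX,Flush]  L1: P0=I P1=I P2=M  mem[L1]=11
7. P2: store L1 := 2  bus=[-]  L1: P0=I P1=I P2=M  mem[L1]=11
8. P1: store L5 := 51  bus=[BusRdX]  L5: P0=I P1=M P2=I  mem[L5]=40
9. P1: store L1 := 83  bus=[BusRdX,Flush]  L1: P0=I P1=M P2=I  mem[L1]=2
10. P2: load  L1  bus=[BusRd,Flush]  L1: P0=I P1=S P2=S  mem[L1]=83
11. P2: load  L2  bus=[BusRd]  L2: P0=I P1=I P2=S  mem[L2]=30
12. P0: load  L1  bus=[BusRd]  L1: P0=S P1=S P2=S  mem[L1]=83
13. P2: store L2 := 53  bus=[BusRdX]  L2: P0=I P1=I P2=M  mem[L2]=30
14. P1: store L1 := 37  bus=[BusRdX]  L1: P0=I P1=M P2=I  mem[L1]=83
15. P2: load  L1  bus=[BusRd,Flush]  L1: P0=I P1=S P2=S  mem[L1]=37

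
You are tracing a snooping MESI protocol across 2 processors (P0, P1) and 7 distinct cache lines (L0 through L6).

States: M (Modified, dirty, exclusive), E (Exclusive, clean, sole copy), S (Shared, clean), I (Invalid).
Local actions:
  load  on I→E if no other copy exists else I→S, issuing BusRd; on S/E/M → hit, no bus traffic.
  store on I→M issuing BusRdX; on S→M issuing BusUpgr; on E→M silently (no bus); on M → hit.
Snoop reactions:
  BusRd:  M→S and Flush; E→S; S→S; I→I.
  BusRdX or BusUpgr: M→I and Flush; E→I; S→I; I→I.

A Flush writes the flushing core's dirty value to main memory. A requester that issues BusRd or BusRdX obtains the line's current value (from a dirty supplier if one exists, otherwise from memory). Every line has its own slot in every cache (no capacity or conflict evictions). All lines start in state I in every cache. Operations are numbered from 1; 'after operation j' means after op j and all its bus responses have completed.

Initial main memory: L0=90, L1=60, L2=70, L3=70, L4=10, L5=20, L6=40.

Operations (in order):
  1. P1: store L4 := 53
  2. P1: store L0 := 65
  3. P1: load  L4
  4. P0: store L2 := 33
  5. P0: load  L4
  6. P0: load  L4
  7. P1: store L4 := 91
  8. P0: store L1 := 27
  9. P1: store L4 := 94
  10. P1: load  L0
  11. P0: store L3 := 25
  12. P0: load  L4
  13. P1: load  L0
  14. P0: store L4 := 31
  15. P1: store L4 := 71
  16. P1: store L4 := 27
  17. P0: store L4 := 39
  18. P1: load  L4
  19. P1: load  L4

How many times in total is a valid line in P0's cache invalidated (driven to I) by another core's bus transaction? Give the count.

1. P1: store L4 := 53  bus=[BusRdX]  L4: P0=I P1=M  mem[L4]=10
2. P1: store L0 := 65  bus=[BusRdX]  L0: P0=I P1=M  mem[L0]=90
3. P1: load  L4  bus=[-]  L4: P0=I P1=M  mem[L4]=10
4. P0: store L2 := 33  bus=[BusRdX]  L2: P0=M P1=I  mem[L2]=70
5. P0: load  L4  bus=[BusRd,Flush]  L4: P0=S P1=S  mem[L4]=53
6. P0: load  L4  bus=[-]  L4: P0=S P1=S  mem[L4]=53
7. P1: store L4 := 91  bus=[BusUpgr]  L4: P0=I P1=M  mem[L4]=53
8. P0: store L1 := 27  bus=[BusRdX]  L1: P0=M P1=I  mem[L1]=60
9. P1: store L4 := 94  bus=[-]  L4: P0=I P1=M  mem[L4]=53
10. P1: load  L0  bus=[-]  L0: P0=I P1=M  mem[L0]=90
11. P0: store L3 := 25  bus=[BusRdX]  L3: P0=M P1=I  mem[L3]=70
12. P0: load  L4  bus=[BusRd,Flush]  L4: P0=S P1=S  mem[L4]=94
13. P1: load  L0  bus=[-]  L0: P0=I P1=M  mem[L0]=90
14. P0: store L4 := 31  bus=[BusUpgr]  L4: P0=M P1=I  mem[L4]=94
15. P1: store L4 := 71  bus=[BusRdX,Flush]  L4: P0=I P1=M  mem[L4]=31
16. P1: store L4 := 27  bus=[-]  L4: P0=I P1=M  mem[L4]=31
17. P0: store L4 := 39  bus=[BusRdX,Flush]  L4: P0=M P1=I  mem[L4]=27
18. P1: load  L4  bus=[BusRd,Flush]  L4: P0=S P1=S  mem[L4]=39
19. P1: load  L4  bus=[-]  L4: P0=S P1=S  mem[L4]=39

invalidations = 2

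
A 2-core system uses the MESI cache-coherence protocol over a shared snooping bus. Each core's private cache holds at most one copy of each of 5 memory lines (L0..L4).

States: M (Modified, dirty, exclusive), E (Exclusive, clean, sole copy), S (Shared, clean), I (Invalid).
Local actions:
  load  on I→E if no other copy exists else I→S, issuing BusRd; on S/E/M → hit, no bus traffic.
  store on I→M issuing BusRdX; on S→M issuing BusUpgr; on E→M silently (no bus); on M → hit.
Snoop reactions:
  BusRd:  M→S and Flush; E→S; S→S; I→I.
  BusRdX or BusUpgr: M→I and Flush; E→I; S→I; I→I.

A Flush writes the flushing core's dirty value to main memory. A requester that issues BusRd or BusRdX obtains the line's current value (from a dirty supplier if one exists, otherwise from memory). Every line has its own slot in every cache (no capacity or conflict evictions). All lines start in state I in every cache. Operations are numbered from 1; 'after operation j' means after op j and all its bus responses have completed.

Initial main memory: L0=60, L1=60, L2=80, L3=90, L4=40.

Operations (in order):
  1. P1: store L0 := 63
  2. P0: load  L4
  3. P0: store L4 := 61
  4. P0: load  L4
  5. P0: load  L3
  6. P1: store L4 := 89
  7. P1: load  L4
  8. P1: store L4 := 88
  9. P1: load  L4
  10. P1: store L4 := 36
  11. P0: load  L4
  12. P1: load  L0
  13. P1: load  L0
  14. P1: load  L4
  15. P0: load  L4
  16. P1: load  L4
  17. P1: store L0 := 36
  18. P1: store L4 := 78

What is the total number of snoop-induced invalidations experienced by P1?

step 1: P1: store L0 := 63  ⟶  IM  (L0)  txn=BusRdX  M[L0]=60
step 2: P0: load  L4  ⟶  EI  (L4)  txn=BusRd  M[L4]=40
step 3: P0: store L4 := 61  ⟶  MI  (L4)  txn=∅  M[L4]=40
step 4: P0: load  L4  ⟶  MI  (L4)  txn=∅  M[L4]=40
step 5: P0: load  L3  ⟶  EI  (L3)  txn=BusRd  M[L3]=90
step 6: P1: store L4 := 89  ⟶  IM  (L4)  txn=BusRdX+Flush  M[L4]=61
step 7: P1: load  L4  ⟶  IM  (L4)  txn=∅  M[L4]=61
step 8: P1: store L4 := 88  ⟶  IM  (L4)  txn=∅  M[L4]=61
step 9: P1: load  L4  ⟶  IM  (L4)  txn=∅  M[L4]=61
step 10: P1: store L4 := 36  ⟶  IM  (L4)  txn=∅  M[L4]=61
step 11: P0: load  L4  ⟶  SS  (L4)  txn=BusRd+Flush  M[L4]=36
step 12: P1: load  L0  ⟶  IM  (L0)  txn=∅  M[L0]=60
step 13: P1: load  L0  ⟶  IM  (L0)  txn=∅  M[L0]=60
step 14: P1: load  L4  ⟶  SS  (L4)  txn=∅  M[L4]=36
step 15: P0: load  L4  ⟶  SS  (L4)  txn=∅  M[L4]=36
step 16: P1: load  L4  ⟶  SS  (L4)  txn=∅  M[L4]=36
step 17: P1: store L0 := 36  ⟶  IM  (L0)  txn=∅  M[L0]=60
step 18: P1: store L4 := 78  ⟶  IM  (L4)  txn=BusUpgr  M[L4]=36

invalidations = 0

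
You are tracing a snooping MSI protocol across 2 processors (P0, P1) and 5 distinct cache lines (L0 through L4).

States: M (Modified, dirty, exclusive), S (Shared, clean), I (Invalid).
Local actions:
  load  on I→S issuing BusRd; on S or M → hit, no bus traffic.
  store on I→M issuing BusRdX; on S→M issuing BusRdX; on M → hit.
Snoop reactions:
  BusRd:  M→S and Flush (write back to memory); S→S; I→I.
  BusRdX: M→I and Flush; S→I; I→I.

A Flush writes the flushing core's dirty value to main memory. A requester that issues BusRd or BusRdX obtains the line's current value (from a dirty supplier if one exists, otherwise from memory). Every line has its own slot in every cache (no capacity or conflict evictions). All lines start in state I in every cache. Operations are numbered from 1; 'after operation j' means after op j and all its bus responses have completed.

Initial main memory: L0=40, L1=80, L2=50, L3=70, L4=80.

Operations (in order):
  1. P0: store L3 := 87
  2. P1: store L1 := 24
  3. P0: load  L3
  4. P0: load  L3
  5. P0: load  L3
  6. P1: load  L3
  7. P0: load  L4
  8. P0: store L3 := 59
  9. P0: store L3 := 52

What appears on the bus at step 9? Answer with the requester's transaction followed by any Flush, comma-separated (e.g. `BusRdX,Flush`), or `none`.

  op1 P0: store L3 := 87 → M/I on L3; bus BusRdX; mem=70
  op2 P1: store L1 := 24 → I/M on L1; bus BusRdX; mem=80
  op3 P0: load  L3 → M/I on L3; bus (none); mem=70
  op4 P0: load  L3 → M/I on L3; bus (none); mem=70
  op5 P0: load  L3 → M/I on L3; bus (none); mem=70
  op6 P1: load  L3 → S/S on L3; bus BusRd Flush; mem=87
  op7 P0: load  L4 → S/I on L4; bus BusRd; mem=80
  op8 P0: store L3 := 59 → M/I on L3; bus BusRdX; mem=87
  op9 P0: store L3 := 52 → M/I on L3; bus (none); mem=87

bus = none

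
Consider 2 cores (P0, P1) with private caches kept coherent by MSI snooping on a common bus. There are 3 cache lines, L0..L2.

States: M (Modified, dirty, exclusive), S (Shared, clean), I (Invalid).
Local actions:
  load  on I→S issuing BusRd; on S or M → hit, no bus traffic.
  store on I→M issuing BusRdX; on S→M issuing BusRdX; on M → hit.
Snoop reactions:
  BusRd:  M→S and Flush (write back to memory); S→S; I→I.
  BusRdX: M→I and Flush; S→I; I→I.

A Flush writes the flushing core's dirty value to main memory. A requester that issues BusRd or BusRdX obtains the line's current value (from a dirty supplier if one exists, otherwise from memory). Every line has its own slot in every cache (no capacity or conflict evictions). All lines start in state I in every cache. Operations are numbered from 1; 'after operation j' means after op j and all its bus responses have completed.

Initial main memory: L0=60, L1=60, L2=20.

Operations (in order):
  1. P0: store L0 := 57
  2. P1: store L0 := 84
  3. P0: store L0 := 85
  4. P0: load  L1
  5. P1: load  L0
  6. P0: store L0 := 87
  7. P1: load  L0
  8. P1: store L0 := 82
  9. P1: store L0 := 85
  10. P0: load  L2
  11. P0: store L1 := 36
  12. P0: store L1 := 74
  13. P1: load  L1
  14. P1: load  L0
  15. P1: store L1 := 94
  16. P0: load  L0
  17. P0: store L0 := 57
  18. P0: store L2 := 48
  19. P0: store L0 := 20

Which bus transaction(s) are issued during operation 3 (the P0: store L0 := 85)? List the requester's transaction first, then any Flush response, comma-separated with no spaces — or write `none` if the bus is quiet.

bus = BusRdX,Flush

[1] P0: store L0 := 57 | P0:M(57), P1:I | bus: BusRdX
[2] P1: store L0 := 84 | P0:I, P1:M(84) | bus: BusRdX,Flush
[3] P0: store L0 := 85 | P0:M(85), P1:I | bus: BusRdX,Flush
[4] P0: load  L1 | P0:S(60), P1:I | bus: BusRd
[5] P1: load  L0 | P0:S(85), P1:S(85) | bus: BusRd,Flush
[6] P0: store L0 := 87 | P0:M(87), P1:I | bus: BusRdX
[7] P1: load  L0 | P0:S(87), P1:S(87) | bus: BusRd,Flush
[8] P1: store L0 := 82 | P0:I, P1:M(82) | bus: BusRdX
[9] P1: store L0 := 85 | P0:I, P1:M(85) | bus: none
[10] P0: load  L2 | P0:S(20), P1:I | bus: BusRd
[11] P0: store L1 := 36 | P0:M(36), P1:I | bus: BusRdX
[12] P0: store L1 := 74 | P0:M(74), P1:I | bus: none
[13] P1: load  L1 | P0:S(74), P1:S(74) | bus: BusRd,Flush
[14] P1: load  L0 | P0:I, P1:M(85) | bus: none
[15] P1: store L1 := 94 | P0:I, P1:M(94) | bus: BusRdX
[16] P0: load  L0 | P0:S(85), P1:S(85) | bus: BusRd,Flush
[17] P0: store L0 := 57 | P0:M(57), P1:I | bus: BusRdX
[18] P0: store L2 := 48 | P0:M(48), P1:I | bus: BusRdX
[19] P0: store L0 := 20 | P0:M(20), P1:I | bus: none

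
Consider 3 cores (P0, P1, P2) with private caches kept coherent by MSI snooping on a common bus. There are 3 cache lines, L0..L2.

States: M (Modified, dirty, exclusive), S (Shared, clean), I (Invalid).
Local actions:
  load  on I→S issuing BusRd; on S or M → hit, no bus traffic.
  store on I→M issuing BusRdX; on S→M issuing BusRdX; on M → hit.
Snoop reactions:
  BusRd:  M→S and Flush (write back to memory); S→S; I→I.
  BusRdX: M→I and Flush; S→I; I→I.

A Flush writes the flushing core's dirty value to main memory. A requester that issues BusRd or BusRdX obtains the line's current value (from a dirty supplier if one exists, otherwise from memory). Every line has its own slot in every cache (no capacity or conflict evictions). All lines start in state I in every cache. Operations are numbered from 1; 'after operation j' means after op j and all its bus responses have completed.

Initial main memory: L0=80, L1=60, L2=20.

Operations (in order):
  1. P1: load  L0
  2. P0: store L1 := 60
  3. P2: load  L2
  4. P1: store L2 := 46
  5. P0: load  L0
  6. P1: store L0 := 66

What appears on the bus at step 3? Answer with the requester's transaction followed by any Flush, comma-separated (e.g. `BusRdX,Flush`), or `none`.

bus = BusRd

step 1: P1: load  L0  ⟶  ISI  (L0)  txn=BusRd  M[L0]=80
step 2: P0: store L1 := 60  ⟶  MII  (L1)  txn=BusRdX  M[L1]=60
step 3: P2: load  L2  ⟶  IIS  (L2)  txn=BusRd  M[L2]=20
step 4: P1: store L2 := 46  ⟶  IMI  (L2)  txn=BusRdX  M[L2]=20
step 5: P0: load  L0  ⟶  SSI  (L0)  txn=BusRd  M[L0]=80
step 6: P1: store L0 := 66  ⟶  IMI  (L0)  txn=BusRdX  M[L0]=80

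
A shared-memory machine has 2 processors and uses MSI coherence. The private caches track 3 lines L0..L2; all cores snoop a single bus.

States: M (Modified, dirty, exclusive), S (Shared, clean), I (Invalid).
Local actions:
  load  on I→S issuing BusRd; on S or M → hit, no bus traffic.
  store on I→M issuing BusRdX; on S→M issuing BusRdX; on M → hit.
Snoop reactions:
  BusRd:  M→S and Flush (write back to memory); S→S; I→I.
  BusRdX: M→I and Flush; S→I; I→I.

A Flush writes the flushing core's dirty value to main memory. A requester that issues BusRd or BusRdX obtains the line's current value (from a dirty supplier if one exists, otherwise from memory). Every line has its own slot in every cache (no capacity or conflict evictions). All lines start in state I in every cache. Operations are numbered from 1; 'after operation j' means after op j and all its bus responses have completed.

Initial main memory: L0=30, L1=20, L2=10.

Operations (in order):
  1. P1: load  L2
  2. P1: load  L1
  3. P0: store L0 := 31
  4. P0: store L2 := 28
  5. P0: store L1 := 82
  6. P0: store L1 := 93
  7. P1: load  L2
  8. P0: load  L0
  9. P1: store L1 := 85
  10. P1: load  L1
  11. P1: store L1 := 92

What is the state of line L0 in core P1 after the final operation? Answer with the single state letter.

  op1 P1: load  L2 → I/S on L2; bus BusRd; mem=10
  op2 P1: load  L1 → I/S on L1; bus BusRd; mem=20
  op3 P0: store L0 := 31 → M/I on L0; bus BusRdX; mem=30
  op4 P0: store L2 := 28 → M/I on L2; bus BusRdX; mem=10
  op5 P0: store L1 := 82 → M/I on L1; bus BusRdX; mem=20
  op6 P0: store L1 := 93 → M/I on L1; bus (none); mem=20
  op7 P1: load  L2 → S/S on L2; bus BusRd Flush; mem=28
  op8 P0: load  L0 → M/I on L0; bus (none); mem=30
  op9 P1: store L1 := 85 → I/M on L1; bus BusRdX Flush; mem=93
  op10 P1: load  L1 → I/M on L1; bus (none); mem=93
  op11 P1: store L1 := 92 → I/M on L1; bus (none); mem=93

state = I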